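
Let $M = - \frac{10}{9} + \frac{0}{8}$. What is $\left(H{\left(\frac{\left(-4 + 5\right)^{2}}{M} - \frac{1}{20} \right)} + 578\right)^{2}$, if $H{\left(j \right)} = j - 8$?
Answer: $\frac{129527161}{400} \approx 3.2382 \cdot 10^{5}$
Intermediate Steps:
$M = - \frac{10}{9}$ ($M = \left(-10\right) \frac{1}{9} + 0 \cdot \frac{1}{8} = - \frac{10}{9} + 0 = - \frac{10}{9} \approx -1.1111$)
$H{\left(j \right)} = -8 + j$
$\left(H{\left(\frac{\left(-4 + 5\right)^{2}}{M} - \frac{1}{20} \right)} + 578\right)^{2} = \left(\left(-8 + \left(\frac{\left(-4 + 5\right)^{2}}{- \frac{10}{9}} - \frac{1}{20}\right)\right) + 578\right)^{2} = \left(\left(-8 + \left(1^{2} \left(- \frac{9}{10}\right) - \frac{1}{20}\right)\right) + 578\right)^{2} = \left(\left(-8 + \left(1 \left(- \frac{9}{10}\right) - \frac{1}{20}\right)\right) + 578\right)^{2} = \left(\left(-8 - \frac{19}{20}\right) + 578\right)^{2} = \left(- \frac{179}{20} + 578\right)^{2} = \left(\frac{11381}{20}\right)^{2} = \frac{129527161}{400}$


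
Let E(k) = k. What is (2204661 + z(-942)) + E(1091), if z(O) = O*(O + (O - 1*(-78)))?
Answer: 3907004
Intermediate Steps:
z(O) = O*(78 + 2*O) (z(O) = O*(O + (O + 78)) = O*(O + (78 + O)) = O*(78 + 2*O))
(2204661 + z(-942)) + E(1091) = (2204661 + 2*(-942)*(39 - 942)) + 1091 = (2204661 + 2*(-942)*(-903)) + 1091 = (2204661 + 1701252) + 1091 = 3905913 + 1091 = 3907004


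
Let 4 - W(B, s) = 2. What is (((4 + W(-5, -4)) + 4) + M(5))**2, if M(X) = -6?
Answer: 16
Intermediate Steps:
W(B, s) = 2 (W(B, s) = 4 - 1*2 = 4 - 2 = 2)
(((4 + W(-5, -4)) + 4) + M(5))**2 = (((4 + 2) + 4) - 6)**2 = ((6 + 4) - 6)**2 = (10 - 6)**2 = 4**2 = 16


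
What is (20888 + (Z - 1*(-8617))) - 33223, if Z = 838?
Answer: -2880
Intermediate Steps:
(20888 + (Z - 1*(-8617))) - 33223 = (20888 + (838 - 1*(-8617))) - 33223 = (20888 + (838 + 8617)) - 33223 = (20888 + 9455) - 33223 = 30343 - 33223 = -2880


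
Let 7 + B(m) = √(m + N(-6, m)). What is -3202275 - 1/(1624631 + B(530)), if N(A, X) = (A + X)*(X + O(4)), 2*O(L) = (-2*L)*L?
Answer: -71627913816663643/22367820945 + √269866/2639402871510 ≈ -3.2023e+6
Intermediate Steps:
O(L) = -L² (O(L) = ((-2*L)*L)/2 = (-2*L²)/2 = -L²)
N(A, X) = (-16 + X)*(A + X) (N(A, X) = (A + X)*(X - 1*4²) = (A + X)*(X - 1*16) = (A + X)*(X - 16) = (A + X)*(-16 + X) = (-16 + X)*(A + X))
B(m) = -7 + √(96 + m² - 21*m) (B(m) = -7 + √(m + (m² - 16*(-6) - 16*m - 6*m)) = -7 + √(m + (m² + 96 - 16*m - 6*m)) = -7 + √(m + (96 + m² - 22*m)) = -7 + √(96 + m² - 21*m))
-3202275 - 1/(1624631 + B(530)) = -3202275 - 1/(1624631 + (-7 + √(96 + 530² - 21*530))) = -3202275 - 1/(1624631 + (-7 + √(96 + 280900 - 11130))) = -3202275 - 1/(1624631 + (-7 + √269866)) = -3202275 - 1/(1624624 + √269866)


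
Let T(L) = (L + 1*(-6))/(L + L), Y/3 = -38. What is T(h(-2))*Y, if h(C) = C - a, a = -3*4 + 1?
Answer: -19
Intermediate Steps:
Y = -114 (Y = 3*(-38) = -114)
a = -11 (a = -12 + 1 = -11)
h(C) = 11 + C (h(C) = C - 1*(-11) = C + 11 = 11 + C)
T(L) = (-6 + L)/(2*L) (T(L) = (L - 6)/((2*L)) = (-6 + L)*(1/(2*L)) = (-6 + L)/(2*L))
T(h(-2))*Y = ((-6 + (11 - 2))/(2*(11 - 2)))*(-114) = ((½)*(-6 + 9)/9)*(-114) = ((½)*(⅑)*3)*(-114) = (⅙)*(-114) = -19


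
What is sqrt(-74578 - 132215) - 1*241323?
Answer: -241323 + 9*I*sqrt(2553) ≈ -2.4132e+5 + 454.75*I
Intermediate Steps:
sqrt(-74578 - 132215) - 1*241323 = sqrt(-206793) - 241323 = 9*I*sqrt(2553) - 241323 = -241323 + 9*I*sqrt(2553)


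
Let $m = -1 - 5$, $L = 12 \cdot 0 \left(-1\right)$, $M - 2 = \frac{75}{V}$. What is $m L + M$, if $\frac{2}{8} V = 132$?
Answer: $\frac{377}{176} \approx 2.142$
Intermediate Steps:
$V = 528$ ($V = 4 \cdot 132 = 528$)
$M = \frac{377}{176}$ ($M = 2 + \frac{75}{528} = 2 + 75 \cdot \frac{1}{528} = 2 + \frac{25}{176} = \frac{377}{176} \approx 2.142$)
$L = 0$ ($L = 12 \cdot 0 = 0$)
$m = -6$ ($m = -1 - 5 = -6$)
$m L + M = \left(-6\right) 0 + \frac{377}{176} = 0 + \frac{377}{176} = \frac{377}{176}$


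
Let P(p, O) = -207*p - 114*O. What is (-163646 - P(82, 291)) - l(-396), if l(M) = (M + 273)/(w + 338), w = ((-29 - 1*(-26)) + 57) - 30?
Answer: -41086153/362 ≈ -1.1350e+5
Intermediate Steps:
w = 24 (w = ((-29 + 26) + 57) - 30 = (-3 + 57) - 30 = 54 - 30 = 24)
l(M) = 273/362 + M/362 (l(M) = (M + 273)/(24 + 338) = (273 + M)/362 = (273 + M)*(1/362) = 273/362 + M/362)
(-163646 - P(82, 291)) - l(-396) = (-163646 - (-207*82 - 114*291)) - (273/362 + (1/362)*(-396)) = (-163646 - (-16974 - 33174)) - (273/362 - 198/181) = (-163646 - 1*(-50148)) - 1*(-123/362) = (-163646 + 50148) + 123/362 = -113498 + 123/362 = -41086153/362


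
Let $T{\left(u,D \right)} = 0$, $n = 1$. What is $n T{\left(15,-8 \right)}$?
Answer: $0$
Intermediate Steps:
$n T{\left(15,-8 \right)} = 1 \cdot 0 = 0$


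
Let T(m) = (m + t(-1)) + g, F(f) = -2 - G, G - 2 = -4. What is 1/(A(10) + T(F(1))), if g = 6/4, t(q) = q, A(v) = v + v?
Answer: 2/41 ≈ 0.048781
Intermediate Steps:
G = -2 (G = 2 - 4 = -2)
A(v) = 2*v
g = 3/2 (g = 6*(¼) = 3/2 ≈ 1.5000)
F(f) = 0 (F(f) = -2 - 1*(-2) = -2 + 2 = 0)
T(m) = ½ + m (T(m) = (m - 1) + 3/2 = (-1 + m) + 3/2 = ½ + m)
1/(A(10) + T(F(1))) = 1/(2*10 + (½ + 0)) = 1/(20 + ½) = 1/(41/2) = 2/41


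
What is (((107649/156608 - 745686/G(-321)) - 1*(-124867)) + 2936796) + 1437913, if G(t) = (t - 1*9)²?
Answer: 2131622616317617/473739200 ≈ 4.4996e+6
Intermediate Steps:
G(t) = (-9 + t)² (G(t) = (t - 9)² = (-9 + t)²)
(((107649/156608 - 745686/G(-321)) - 1*(-124867)) + 2936796) + 1437913 = (((107649/156608 - 745686/(-9 - 321)²) - 1*(-124867)) + 2936796) + 1437913 = (((107649*(1/156608) - 745686/((-330)²)) + 124867) + 2936796) + 1437913 = (((107649/156608 - 745686/108900) + 124867) + 2936796) + 1437913 = (((107649/156608 - 745686*1/108900) + 124867) + 2936796) + 1437913 = (((107649/156608 - 41427/6050) + 124867) + 2936796) + 1437913 = ((-2918261583/473739200 + 124867) + 2936796) + 1437913 = (59151474424817/473739200 + 2936796) + 1437913 = 1450426862028017/473739200 + 1437913 = 2131622616317617/473739200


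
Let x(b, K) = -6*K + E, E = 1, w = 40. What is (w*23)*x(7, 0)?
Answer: 920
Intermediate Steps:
x(b, K) = 1 - 6*K (x(b, K) = -6*K + 1 = 1 - 6*K)
(w*23)*x(7, 0) = (40*23)*(1 - 6*0) = 920*(1 + 0) = 920*1 = 920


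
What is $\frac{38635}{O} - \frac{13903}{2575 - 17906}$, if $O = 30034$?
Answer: $\frac{1009875887}{460451254} \approx 2.1932$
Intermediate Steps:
$\frac{38635}{O} - \frac{13903}{2575 - 17906} = \frac{38635}{30034} - \frac{13903}{2575 - 17906} = 38635 \cdot \frac{1}{30034} - \frac{13903}{2575 - 17906} = \frac{38635}{30034} - \frac{13903}{-15331} = \frac{38635}{30034} - - \frac{13903}{15331} = \frac{38635}{30034} + \frac{13903}{15331} = \frac{1009875887}{460451254}$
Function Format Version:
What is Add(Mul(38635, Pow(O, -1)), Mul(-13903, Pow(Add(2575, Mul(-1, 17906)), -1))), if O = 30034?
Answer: Rational(1009875887, 460451254) ≈ 2.1932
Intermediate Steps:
Add(Mul(38635, Pow(O, -1)), Mul(-13903, Pow(Add(2575, Mul(-1, 17906)), -1))) = Add(Mul(38635, Pow(30034, -1)), Mul(-13903, Pow(Add(2575, Mul(-1, 17906)), -1))) = Add(Mul(38635, Rational(1, 30034)), Mul(-13903, Pow(Add(2575, -17906), -1))) = Add(Rational(38635, 30034), Mul(-13903, Pow(-15331, -1))) = Add(Rational(38635, 30034), Mul(-13903, Rational(-1, 15331))) = Add(Rational(38635, 30034), Rational(13903, 15331)) = Rational(1009875887, 460451254)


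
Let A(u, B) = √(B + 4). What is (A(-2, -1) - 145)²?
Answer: (145 - √3)² ≈ 20526.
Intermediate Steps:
A(u, B) = √(4 + B)
(A(-2, -1) - 145)² = (√(4 - 1) - 145)² = (√3 - 145)² = (-145 + √3)²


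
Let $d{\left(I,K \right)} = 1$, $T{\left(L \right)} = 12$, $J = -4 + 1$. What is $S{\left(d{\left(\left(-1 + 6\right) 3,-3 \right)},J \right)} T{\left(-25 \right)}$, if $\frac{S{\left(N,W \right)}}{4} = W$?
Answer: $-144$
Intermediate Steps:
$J = -3$
$S{\left(N,W \right)} = 4 W$
$S{\left(d{\left(\left(-1 + 6\right) 3,-3 \right)},J \right)} T{\left(-25 \right)} = 4 \left(-3\right) 12 = \left(-12\right) 12 = -144$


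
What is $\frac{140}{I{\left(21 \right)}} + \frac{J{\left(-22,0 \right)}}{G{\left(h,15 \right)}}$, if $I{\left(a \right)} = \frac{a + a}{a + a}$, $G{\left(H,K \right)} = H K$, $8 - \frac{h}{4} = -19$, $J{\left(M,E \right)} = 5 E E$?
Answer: $140$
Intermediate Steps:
$J{\left(M,E \right)} = 5 E^{2}$
$h = 108$ ($h = 32 - -76 = 32 + 76 = 108$)
$I{\left(a \right)} = 1$ ($I{\left(a \right)} = \frac{2 a}{2 a} = 2 a \frac{1}{2 a} = 1$)
$\frac{140}{I{\left(21 \right)}} + \frac{J{\left(-22,0 \right)}}{G{\left(h,15 \right)}} = \frac{140}{1} + \frac{5 \cdot 0^{2}}{108 \cdot 15} = 140 \cdot 1 + \frac{5 \cdot 0}{1620} = 140 + 0 \cdot \frac{1}{1620} = 140 + 0 = 140$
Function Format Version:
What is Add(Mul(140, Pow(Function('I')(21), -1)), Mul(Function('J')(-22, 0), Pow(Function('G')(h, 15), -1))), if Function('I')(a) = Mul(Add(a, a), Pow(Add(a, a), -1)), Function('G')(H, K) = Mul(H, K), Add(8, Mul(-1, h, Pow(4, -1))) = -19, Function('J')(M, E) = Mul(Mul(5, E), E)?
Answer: 140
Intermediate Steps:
Function('J')(M, E) = Mul(5, Pow(E, 2))
h = 108 (h = Add(32, Mul(-4, -19)) = Add(32, 76) = 108)
Function('I')(a) = 1 (Function('I')(a) = Mul(Mul(2, a), Pow(Mul(2, a), -1)) = Mul(Mul(2, a), Mul(Rational(1, 2), Pow(a, -1))) = 1)
Add(Mul(140, Pow(Function('I')(21), -1)), Mul(Function('J')(-22, 0), Pow(Function('G')(h, 15), -1))) = Add(Mul(140, Pow(1, -1)), Mul(Mul(5, Pow(0, 2)), Pow(Mul(108, 15), -1))) = Add(Mul(140, 1), Mul(Mul(5, 0), Pow(1620, -1))) = Add(140, Mul(0, Rational(1, 1620))) = Add(140, 0) = 140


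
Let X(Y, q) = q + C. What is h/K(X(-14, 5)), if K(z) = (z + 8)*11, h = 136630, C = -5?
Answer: 68315/44 ≈ 1552.6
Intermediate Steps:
X(Y, q) = -5 + q (X(Y, q) = q - 5 = -5 + q)
K(z) = 88 + 11*z (K(z) = (8 + z)*11 = 88 + 11*z)
h/K(X(-14, 5)) = 136630/(88 + 11*(-5 + 5)) = 136630/(88 + 11*0) = 136630/(88 + 0) = 136630/88 = 136630*(1/88) = 68315/44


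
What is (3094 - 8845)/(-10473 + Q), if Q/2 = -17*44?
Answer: 5751/11969 ≈ 0.48049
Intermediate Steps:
Q = -1496 (Q = 2*(-17*44) = 2*(-748) = -1496)
(3094 - 8845)/(-10473 + Q) = (3094 - 8845)/(-10473 - 1496) = -5751/(-11969) = -5751*(-1/11969) = 5751/11969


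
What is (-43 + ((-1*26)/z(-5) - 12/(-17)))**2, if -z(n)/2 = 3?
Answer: 3748096/2601 ≈ 1441.0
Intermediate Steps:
z(n) = -6 (z(n) = -2*3 = -6)
(-43 + ((-1*26)/z(-5) - 12/(-17)))**2 = (-43 + (-1*26/(-6) - 12/(-17)))**2 = (-43 + (-26*(-1/6) - 12*(-1/17)))**2 = (-43 + (13/3 + 12/17))**2 = (-43 + 257/51)**2 = (-1936/51)**2 = 3748096/2601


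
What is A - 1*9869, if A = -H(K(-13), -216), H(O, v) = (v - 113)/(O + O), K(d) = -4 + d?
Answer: -335875/34 ≈ -9878.7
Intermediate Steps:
H(O, v) = (-113 + v)/(2*O) (H(O, v) = (-113 + v)/((2*O)) = (-113 + v)*(1/(2*O)) = (-113 + v)/(2*O))
A = -329/34 (A = -(-113 - 216)/(2*(-4 - 13)) = -(-329)/(2*(-17)) = -(-1)*(-329)/(2*17) = -1*329/34 = -329/34 ≈ -9.6765)
A - 1*9869 = -329/34 - 1*9869 = -329/34 - 9869 = -335875/34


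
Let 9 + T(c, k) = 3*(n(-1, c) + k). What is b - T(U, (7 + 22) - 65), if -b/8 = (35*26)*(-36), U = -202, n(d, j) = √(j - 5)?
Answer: 262197 - 9*I*√23 ≈ 2.622e+5 - 43.162*I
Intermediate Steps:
n(d, j) = √(-5 + j)
T(c, k) = -9 + 3*k + 3*√(-5 + c) (T(c, k) = -9 + 3*(√(-5 + c) + k) = -9 + 3*(k + √(-5 + c)) = -9 + (3*k + 3*√(-5 + c)) = -9 + 3*k + 3*√(-5 + c))
b = 262080 (b = -8*35*26*(-36) = -7280*(-36) = -8*(-32760) = 262080)
b - T(U, (7 + 22) - 65) = 262080 - (-9 + 3*((7 + 22) - 65) + 3*√(-5 - 202)) = 262080 - (-9 + 3*(29 - 65) + 3*√(-207)) = 262080 - (-9 + 3*(-36) + 3*(3*I*√23)) = 262080 - (-9 - 108 + 9*I*√23) = 262080 - (-117 + 9*I*√23) = 262080 + (117 - 9*I*√23) = 262197 - 9*I*√23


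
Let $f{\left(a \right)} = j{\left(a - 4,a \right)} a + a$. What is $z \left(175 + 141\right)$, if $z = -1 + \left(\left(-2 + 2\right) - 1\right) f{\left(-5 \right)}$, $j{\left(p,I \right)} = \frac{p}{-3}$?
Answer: $6004$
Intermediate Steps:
$j{\left(p,I \right)} = - \frac{p}{3}$ ($j{\left(p,I \right)} = p \left(- \frac{1}{3}\right) = - \frac{p}{3}$)
$f{\left(a \right)} = a + a \left(\frac{4}{3} - \frac{a}{3}\right)$ ($f{\left(a \right)} = - \frac{a - 4}{3} a + a = - \frac{-4 + a}{3} a + a = \left(\frac{4}{3} - \frac{a}{3}\right) a + a = a \left(\frac{4}{3} - \frac{a}{3}\right) + a = a + a \left(\frac{4}{3} - \frac{a}{3}\right)$)
$z = 19$ ($z = -1 + \left(\left(-2 + 2\right) - 1\right) \frac{1}{3} \left(-5\right) \left(7 - -5\right) = -1 + \left(0 - 1\right) \frac{1}{3} \left(-5\right) \left(7 + 5\right) = -1 - \frac{1}{3} \left(-5\right) 12 = -1 - -20 = -1 + 20 = 19$)
$z \left(175 + 141\right) = 19 \left(175 + 141\right) = 19 \cdot 316 = 6004$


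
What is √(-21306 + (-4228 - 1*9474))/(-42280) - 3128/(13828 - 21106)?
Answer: 1564/3639 - I*√547/5285 ≈ 0.42979 - 0.0044254*I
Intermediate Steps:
√(-21306 + (-4228 - 1*9474))/(-42280) - 3128/(13828 - 21106) = √(-21306 + (-4228 - 9474))*(-1/42280) - 3128/(-7278) = √(-21306 - 13702)*(-1/42280) - 3128*(-1/7278) = √(-35008)*(-1/42280) + 1564/3639 = (8*I*√547)*(-1/42280) + 1564/3639 = -I*√547/5285 + 1564/3639 = 1564/3639 - I*√547/5285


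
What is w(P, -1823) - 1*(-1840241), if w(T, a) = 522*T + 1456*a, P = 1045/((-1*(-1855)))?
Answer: -301902339/371 ≈ -8.1375e+5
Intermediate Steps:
P = 209/371 (P = 1045/1855 = 1045*(1/1855) = 209/371 ≈ 0.56334)
w(P, -1823) - 1*(-1840241) = (522*(209/371) + 1456*(-1823)) - 1*(-1840241) = (109098/371 - 2654288) + 1840241 = -984631750/371 + 1840241 = -301902339/371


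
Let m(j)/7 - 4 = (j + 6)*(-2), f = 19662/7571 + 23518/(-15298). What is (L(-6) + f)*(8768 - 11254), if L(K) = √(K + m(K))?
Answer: -1350079478/512483 - 2486*√22 ≈ -14295.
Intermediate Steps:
f = 543073/512483 (f = 19662*(1/7571) + 23518*(-1/15298) = 174/67 - 11759/7649 = 543073/512483 ≈ 1.0597)
m(j) = -56 - 14*j (m(j) = 28 + 7*((j + 6)*(-2)) = 28 + 7*((6 + j)*(-2)) = 28 + 7*(-12 - 2*j) = 28 + (-84 - 14*j) = -56 - 14*j)
L(K) = √(-56 - 13*K) (L(K) = √(K + (-56 - 14*K)) = √(-56 - 13*K))
(L(-6) + f)*(8768 - 11254) = (√(-56 - 13*(-6)) + 543073/512483)*(8768 - 11254) = (√(-56 + 78) + 543073/512483)*(-2486) = (√22 + 543073/512483)*(-2486) = (543073/512483 + √22)*(-2486) = -1350079478/512483 - 2486*√22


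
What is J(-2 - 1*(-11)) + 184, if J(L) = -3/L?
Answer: 551/3 ≈ 183.67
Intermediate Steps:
J(-2 - 1*(-11)) + 184 = -3/(-2 - 1*(-11)) + 184 = -3/(-2 + 11) + 184 = -3/9 + 184 = -3*1/9 + 184 = -1/3 + 184 = 551/3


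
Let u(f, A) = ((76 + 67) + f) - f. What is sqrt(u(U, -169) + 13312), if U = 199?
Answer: 3*sqrt(1495) ≈ 116.00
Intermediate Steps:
u(f, A) = 143 (u(f, A) = (143 + f) - f = 143)
sqrt(u(U, -169) + 13312) = sqrt(143 + 13312) = sqrt(13455) = 3*sqrt(1495)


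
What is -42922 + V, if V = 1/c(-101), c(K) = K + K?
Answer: -8670245/202 ≈ -42922.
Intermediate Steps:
c(K) = 2*K
V = -1/202 (V = 1/(2*(-101)) = 1/(-202) = -1/202 ≈ -0.0049505)
-42922 + V = -42922 - 1/202 = -8670245/202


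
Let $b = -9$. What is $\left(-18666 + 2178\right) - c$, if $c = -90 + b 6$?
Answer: $-16344$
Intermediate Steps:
$c = -144$ ($c = -90 - 54 = -144$)
$\left(-18666 + 2178\right) - c = \left(-18666 + 2178\right) - -144 = -16488 + 144 = -16344$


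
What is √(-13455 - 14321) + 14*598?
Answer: 8372 + 8*I*√434 ≈ 8372.0 + 166.66*I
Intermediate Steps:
√(-13455 - 14321) + 14*598 = √(-27776) + 8372 = 8*I*√434 + 8372 = 8372 + 8*I*√434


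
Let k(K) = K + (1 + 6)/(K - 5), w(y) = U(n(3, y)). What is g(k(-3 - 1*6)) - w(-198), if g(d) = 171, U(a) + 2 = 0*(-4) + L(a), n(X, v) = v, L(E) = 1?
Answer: 172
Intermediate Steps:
U(a) = -1 (U(a) = -2 + (0*(-4) + 1) = -2 + (0 + 1) = -2 + 1 = -1)
w(y) = -1
k(K) = K + 7/(-5 + K)
g(k(-3 - 1*6)) - w(-198) = 171 - 1*(-1) = 171 + 1 = 172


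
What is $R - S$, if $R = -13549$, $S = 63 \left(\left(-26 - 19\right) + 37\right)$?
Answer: $-13045$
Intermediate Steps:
$S = -504$ ($S = 63 \left(\left(-26 - 19\right) + 37\right) = 63 \left(-45 + 37\right) = 63 \left(-8\right) = -504$)
$R - S = -13549 - -504 = -13549 + 504 = -13045$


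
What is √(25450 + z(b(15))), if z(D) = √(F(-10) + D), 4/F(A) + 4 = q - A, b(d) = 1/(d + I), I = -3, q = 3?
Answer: √(916200 + 6*√19)/6 ≈ 159.53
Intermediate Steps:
b(d) = 1/(-3 + d) (b(d) = 1/(d - 3) = 1/(-3 + d))
F(A) = 4/(-1 - A) (F(A) = 4/(-4 + (3 - A)) = 4/(-1 - A))
z(D) = √(4/9 + D) (z(D) = √(-4/(1 - 10) + D) = √(-4/(-9) + D) = √(-4*(-⅑) + D) = √(4/9 + D))
√(25450 + z(b(15))) = √(25450 + √(4 + 9/(-3 + 15))/3) = √(25450 + √(4 + 9/12)/3) = √(25450 + √(4 + 9*(1/12))/3) = √(25450 + √(4 + ¾)/3) = √(25450 + √(19/4)/3) = √(25450 + (√19/2)/3) = √(25450 + √19/6)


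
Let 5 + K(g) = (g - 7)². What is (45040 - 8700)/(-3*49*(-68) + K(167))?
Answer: 36340/35591 ≈ 1.0210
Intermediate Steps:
K(g) = -5 + (-7 + g)² (K(g) = -5 + (g - 7)² = -5 + (-7 + g)²)
(45040 - 8700)/(-3*49*(-68) + K(167)) = (45040 - 8700)/(-3*49*(-68) + (-5 + (-7 + 167)²)) = 36340/(-147*(-68) + (-5 + 160²)) = 36340/(9996 + (-5 + 25600)) = 36340/(9996 + 25595) = 36340/35591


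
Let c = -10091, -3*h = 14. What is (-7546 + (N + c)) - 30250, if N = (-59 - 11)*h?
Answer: -142681/3 ≈ -47560.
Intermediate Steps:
h = -14/3 (h = -⅓*14 = -14/3 ≈ -4.6667)
N = 980/3 (N = (-59 - 11)*(-14/3) = -70*(-14/3) = 980/3 ≈ 326.67)
(-7546 + (N + c)) - 30250 = (-7546 + (980/3 - 10091)) - 30250 = (-7546 - 29293/3) - 30250 = -51931/3 - 30250 = -142681/3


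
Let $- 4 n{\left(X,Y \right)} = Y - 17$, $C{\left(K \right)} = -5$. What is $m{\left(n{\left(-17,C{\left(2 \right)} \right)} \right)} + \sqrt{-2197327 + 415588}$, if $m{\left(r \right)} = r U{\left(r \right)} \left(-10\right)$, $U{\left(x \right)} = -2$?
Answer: $110 + 3 i \sqrt{197971} \approx 110.0 + 1334.8 i$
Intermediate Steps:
$n{\left(X,Y \right)} = \frac{17}{4} - \frac{Y}{4}$ ($n{\left(X,Y \right)} = - \frac{Y - 17}{4} = - \frac{-17 + Y}{4} = \frac{17}{4} - \frac{Y}{4}$)
$m{\left(r \right)} = 20 r$ ($m{\left(r \right)} = r \left(-2\right) \left(-10\right) = - 2 r \left(-10\right) = 20 r$)
$m{\left(n{\left(-17,C{\left(2 \right)} \right)} \right)} + \sqrt{-2197327 + 415588} = 20 \left(\frac{17}{4} - - \frac{5}{4}\right) + \sqrt{-2197327 + 415588} = 20 \left(\frac{17}{4} + \frac{5}{4}\right) + \sqrt{-1781739} = 20 \cdot \frac{11}{2} + 3 i \sqrt{197971} = 110 + 3 i \sqrt{197971}$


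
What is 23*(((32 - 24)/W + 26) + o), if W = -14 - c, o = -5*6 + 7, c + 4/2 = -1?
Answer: 575/11 ≈ 52.273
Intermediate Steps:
c = -3 (c = -2 - 1 = -3)
o = -23 (o = -30 + 7 = -23)
W = -11 (W = -14 - 1*(-3) = -14 + 3 = -11)
23*(((32 - 24)/W + 26) + o) = 23*(((32 - 24)/(-11) + 26) - 23) = 23*((8*(-1/11) + 26) - 23) = 23*((-8/11 + 26) - 23) = 23*(278/11 - 23) = 23*(25/11) = 575/11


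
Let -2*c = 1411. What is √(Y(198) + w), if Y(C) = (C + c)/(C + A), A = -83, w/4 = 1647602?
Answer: 3*√1549477110/46 ≈ 2567.2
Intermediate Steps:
w = 6590408 (w = 4*1647602 = 6590408)
c = -1411/2 (c = -½*1411 = -1411/2 ≈ -705.50)
Y(C) = (-1411/2 + C)/(-83 + C) (Y(C) = (C - 1411/2)/(C - 83) = (-1411/2 + C)/(-83 + C))
√(Y(198) + w) = √((-1411/2 + 198)/(-83 + 198) + 6590408) = √(-1015/2/115 + 6590408) = √((1/115)*(-1015/2) + 6590408) = √(-203/46 + 6590408) = √(303158565/46) = 3*√1549477110/46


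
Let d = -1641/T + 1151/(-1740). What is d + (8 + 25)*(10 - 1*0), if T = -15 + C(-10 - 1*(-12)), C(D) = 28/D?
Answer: 3428389/1740 ≈ 1970.3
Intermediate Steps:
T = -1 (T = -15 + 28/(-10 - 1*(-12)) = -15 + 28/(-10 + 12) = -15 + 28/2 = -15 + 28*(½) = -15 + 14 = -1)
d = 2854189/1740 (d = -1641/(-1) + 1151/(-1740) = -1641*(-1) + 1151*(-1/1740) = 1641 - 1151/1740 = 2854189/1740 ≈ 1640.3)
d + (8 + 25)*(10 - 1*0) = 2854189/1740 + (8 + 25)*(10 - 1*0) = 2854189/1740 + 33*(10 + 0) = 2854189/1740 + 33*10 = 2854189/1740 + 330 = 3428389/1740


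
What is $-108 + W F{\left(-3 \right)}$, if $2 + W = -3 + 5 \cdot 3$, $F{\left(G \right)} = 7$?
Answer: $-38$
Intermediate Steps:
$W = 10$ ($W = -2 + \left(-3 + 5 \cdot 3\right) = -2 + \left(-3 + 15\right) = -2 + 12 = 10$)
$-108 + W F{\left(-3 \right)} = -108 + 10 \cdot 7 = -108 + 70 = -38$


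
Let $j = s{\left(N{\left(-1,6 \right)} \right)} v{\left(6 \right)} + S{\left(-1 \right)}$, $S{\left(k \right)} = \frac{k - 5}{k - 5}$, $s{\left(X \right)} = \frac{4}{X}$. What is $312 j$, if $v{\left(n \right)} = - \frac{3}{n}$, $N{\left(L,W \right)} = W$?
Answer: $208$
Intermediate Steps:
$S{\left(k \right)} = 1$ ($S{\left(k \right)} = \frac{-5 + k}{k - 5} = \frac{-5 + k}{-5 + k} = 1$)
$j = \frac{2}{3}$ ($j = \frac{4}{6} \left(- \frac{3}{6}\right) + 1 = 4 \cdot \frac{1}{6} \left(\left(-3\right) \frac{1}{6}\right) + 1 = \frac{2}{3} \left(- \frac{1}{2}\right) + 1 = - \frac{1}{3} + 1 = \frac{2}{3} \approx 0.66667$)
$312 j = 312 \cdot \frac{2}{3} = 208$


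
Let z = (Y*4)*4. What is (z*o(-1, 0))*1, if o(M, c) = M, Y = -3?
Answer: 48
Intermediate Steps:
z = -48 (z = -3*4*4 = -12*4 = -48)
(z*o(-1, 0))*1 = -48*(-1)*1 = 48*1 = 48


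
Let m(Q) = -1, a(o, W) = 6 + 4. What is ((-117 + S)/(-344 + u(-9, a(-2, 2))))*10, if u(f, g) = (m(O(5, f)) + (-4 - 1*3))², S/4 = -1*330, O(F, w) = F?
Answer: 1437/28 ≈ 51.321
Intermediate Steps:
a(o, W) = 10
S = -1320 (S = 4*(-1*330) = 4*(-330) = -1320)
u(f, g) = 64 (u(f, g) = (-1 + (-4 - 1*3))² = (-1 + (-4 - 3))² = (-1 - 7)² = (-8)² = 64)
((-117 + S)/(-344 + u(-9, a(-2, 2))))*10 = ((-117 - 1320)/(-344 + 64))*10 = -1437/(-280)*10 = -1437*(-1/280)*10 = (1437/280)*10 = 1437/28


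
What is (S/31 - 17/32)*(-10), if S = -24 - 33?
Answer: 11755/496 ≈ 23.700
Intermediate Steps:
S = -57
(S/31 - 17/32)*(-10) = (-57/31 - 17/32)*(-10) = -2351/992*(-10) = 11755/496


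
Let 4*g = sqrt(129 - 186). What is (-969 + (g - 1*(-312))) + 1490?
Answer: 833 + I*sqrt(57)/4 ≈ 833.0 + 1.8875*I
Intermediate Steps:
g = I*sqrt(57)/4 (g = sqrt(129 - 186)/4 = sqrt(-57)/4 = (I*sqrt(57))/4 = I*sqrt(57)/4 ≈ 1.8875*I)
(-969 + (g - 1*(-312))) + 1490 = (-969 + (I*sqrt(57)/4 - 1*(-312))) + 1490 = (-969 + (I*sqrt(57)/4 + 312)) + 1490 = (-969 + (312 + I*sqrt(57)/4)) + 1490 = (-657 + I*sqrt(57)/4) + 1490 = 833 + I*sqrt(57)/4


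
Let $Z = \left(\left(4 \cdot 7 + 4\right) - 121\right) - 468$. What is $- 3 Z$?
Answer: $1671$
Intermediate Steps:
$Z = -557$ ($Z = \left(\left(28 + 4\right) - 121\right) - 468 = \left(32 - 121\right) - 468 = -89 - 468 = -557$)
$- 3 Z = \left(-3\right) \left(-557\right) = 1671$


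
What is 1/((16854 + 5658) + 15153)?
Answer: 1/37665 ≈ 2.6550e-5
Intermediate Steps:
1/((16854 + 5658) + 15153) = 1/(22512 + 15153) = 1/37665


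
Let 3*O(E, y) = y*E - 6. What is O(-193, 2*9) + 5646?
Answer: 4486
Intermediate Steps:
O(E, y) = -2 + E*y/3 (O(E, y) = (y*E - 6)/3 = (E*y - 6)/3 = (-6 + E*y)/3 = -2 + E*y/3)
O(-193, 2*9) + 5646 = (-2 + (⅓)*(-193)*(2*9)) + 5646 = (-2 + (⅓)*(-193)*18) + 5646 = (-2 - 1158) + 5646 = -1160 + 5646 = 4486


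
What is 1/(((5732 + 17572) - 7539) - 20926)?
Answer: -1/5161 ≈ -0.00019376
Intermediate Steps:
1/(((5732 + 17572) - 7539) - 20926) = 1/((23304 - 7539) - 20926) = 1/(15765 - 20926) = 1/(-5161) = -1/5161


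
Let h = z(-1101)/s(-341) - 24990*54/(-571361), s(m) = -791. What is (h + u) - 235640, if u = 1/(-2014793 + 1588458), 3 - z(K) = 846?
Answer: -132369107554503722/561751116095 ≈ -2.3564e+5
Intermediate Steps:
z(K) = -843 (z(K) = 3 - 1*846 = 3 - 846 = -843)
u = -1/426335 (u = 1/(-426335) = -1/426335 ≈ -2.3456e-6)
h = 221297169/64563793 (h = -843/(-791) - 24990*54/(-571361) = -843*(-1/791) - 1349460*(-1/571361) = 843/791 + 192780/81623 = 221297169/64563793 ≈ 3.4276)
(h + u) - 235640 = (221297169/64563793 - 1/426335) - 235640 = 1925442122078/561751116095 - 235640 = -132369107554503722/561751116095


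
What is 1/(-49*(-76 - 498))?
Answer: 1/28126 ≈ 3.5554e-5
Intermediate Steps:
1/(-49*(-76 - 498)) = 1/(-49*(-574)) = 1/28126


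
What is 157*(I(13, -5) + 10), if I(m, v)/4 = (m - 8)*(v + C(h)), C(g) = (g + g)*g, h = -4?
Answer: 86350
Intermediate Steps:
C(g) = 2*g**2 (C(g) = (2*g)*g = 2*g**2)
I(m, v) = 4*(-8 + m)*(32 + v) (I(m, v) = 4*((m - 8)*(v + 2*(-4)**2)) = 4*((-8 + m)*(v + 2*16)) = 4*((-8 + m)*(v + 32)) = 4*((-8 + m)*(32 + v)) = 4*(-8 + m)*(32 + v))
157*(I(13, -5) + 10) = 157*((-1024 - 32*(-5) + 128*13 + 4*13*(-5)) + 10) = 157*((-1024 + 160 + 1664 - 260) + 10) = 157*(540 + 10) = 157*550 = 86350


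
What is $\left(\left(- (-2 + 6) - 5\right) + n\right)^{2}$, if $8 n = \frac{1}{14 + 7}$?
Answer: $\frac{2283121}{28224} \approx 80.893$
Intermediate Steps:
$n = \frac{1}{168}$ ($n = \frac{1}{8 \left(14 + 7\right)} = \frac{1}{8 \cdot 21} = \frac{1}{8} \cdot \frac{1}{21} = \frac{1}{168} \approx 0.0059524$)
$\left(\left(- (-2 + 6) - 5\right) + n\right)^{2} = \left(\left(- (-2 + 6) - 5\right) + \frac{1}{168}\right)^{2} = \left(\left(\left(-1\right) 4 - 5\right) + \frac{1}{168}\right)^{2} = \left(\left(-4 - 5\right) + \frac{1}{168}\right)^{2} = \left(-9 + \frac{1}{168}\right)^{2} = \left(- \frac{1511}{168}\right)^{2} = \frac{2283121}{28224}$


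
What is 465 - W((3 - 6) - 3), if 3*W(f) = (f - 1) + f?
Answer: 1408/3 ≈ 469.33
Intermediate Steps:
W(f) = -⅓ + 2*f/3 (W(f) = ((f - 1) + f)/3 = ((-1 + f) + f)/3 = (-1 + 2*f)/3 = -⅓ + 2*f/3)
465 - W((3 - 6) - 3) = 465 - (-⅓ + 2*((3 - 6) - 3)/3) = 465 - (-⅓ + 2*(-3 - 3)/3) = 465 - (-⅓ + (⅔)*(-6)) = 465 - (-⅓ - 4) = 465 - 1*(-13/3) = 465 + 13/3 = 1408/3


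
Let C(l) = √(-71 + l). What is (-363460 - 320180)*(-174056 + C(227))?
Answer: 118991643840 - 1367280*√39 ≈ 1.1898e+11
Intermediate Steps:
(-363460 - 320180)*(-174056 + C(227)) = (-363460 - 320180)*(-174056 + √(-71 + 227)) = -683640*(-174056 + √156) = -683640*(-174056 + 2*√39) = 118991643840 - 1367280*√39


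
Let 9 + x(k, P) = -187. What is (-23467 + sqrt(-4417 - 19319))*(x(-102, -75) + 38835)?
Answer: -906741413 + 77278*I*sqrt(5934) ≈ -9.0674e+8 + 5.9529e+6*I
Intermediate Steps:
x(k, P) = -196 (x(k, P) = -9 - 187 = -196)
(-23467 + sqrt(-4417 - 19319))*(x(-102, -75) + 38835) = (-23467 + sqrt(-4417 - 19319))*(-196 + 38835) = (-23467 + sqrt(-23736))*38639 = (-23467 + 2*I*sqrt(5934))*38639 = -906741413 + 77278*I*sqrt(5934)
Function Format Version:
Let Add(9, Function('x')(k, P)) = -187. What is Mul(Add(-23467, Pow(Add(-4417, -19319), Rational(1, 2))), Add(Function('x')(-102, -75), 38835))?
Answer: Add(-906741413, Mul(77278, I, Pow(5934, Rational(1, 2)))) ≈ Add(-9.0674e+8, Mul(5.9529e+6, I))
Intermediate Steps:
Function('x')(k, P) = -196 (Function('x')(k, P) = Add(-9, -187) = -196)
Mul(Add(-23467, Pow(Add(-4417, -19319), Rational(1, 2))), Add(Function('x')(-102, -75), 38835)) = Mul(Add(-23467, Pow(Add(-4417, -19319), Rational(1, 2))), Add(-196, 38835)) = Mul(Add(-23467, Pow(-23736, Rational(1, 2))), 38639) = Mul(Add(-23467, Mul(2, I, Pow(5934, Rational(1, 2)))), 38639) = Add(-906741413, Mul(77278, I, Pow(5934, Rational(1, 2))))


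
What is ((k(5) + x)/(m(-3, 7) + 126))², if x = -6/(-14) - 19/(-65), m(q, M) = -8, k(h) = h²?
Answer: 136960209/2882616100 ≈ 0.047512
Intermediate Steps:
x = 328/455 (x = -6*(-1/14) - 19*(-1/65) = 3/7 + 19/65 = 328/455 ≈ 0.72088)
((k(5) + x)/(m(-3, 7) + 126))² = ((5² + 328/455)/(-8 + 126))² = ((25 + 328/455)/118)² = ((11703/455)*(1/118))² = (11703/53690)² = 136960209/2882616100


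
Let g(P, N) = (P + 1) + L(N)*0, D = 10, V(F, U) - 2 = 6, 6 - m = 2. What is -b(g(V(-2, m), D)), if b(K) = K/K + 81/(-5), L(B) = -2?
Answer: 76/5 ≈ 15.200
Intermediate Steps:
m = 4 (m = 6 - 1*2 = 6 - 2 = 4)
V(F, U) = 8 (V(F, U) = 2 + 6 = 8)
g(P, N) = 1 + P (g(P, N) = (P + 1) - 2*0 = (1 + P) + 0 = 1 + P)
b(K) = -76/5 (b(K) = 1 + 81*(-1/5) = 1 - 81/5 = -76/5)
-b(g(V(-2, m), D)) = -1*(-76/5) = 76/5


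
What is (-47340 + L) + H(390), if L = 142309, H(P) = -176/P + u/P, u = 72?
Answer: 1424531/15 ≈ 94969.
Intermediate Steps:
H(P) = -104/P (H(P) = -176/P + 72/P = -104/P)
(-47340 + L) + H(390) = (-47340 + 142309) - 104/390 = 94969 - 104*1/390 = 94969 - 4/15 = 1424531/15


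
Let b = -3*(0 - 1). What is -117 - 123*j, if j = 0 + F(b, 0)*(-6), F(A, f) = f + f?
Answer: -117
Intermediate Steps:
b = 3 (b = -3*(-1) = 3)
F(A, f) = 2*f
j = 0 (j = 0 + (2*0)*(-6) = 0 + 0*(-6) = 0 + 0 = 0)
-117 - 123*j = -117 - 123*0 = -117 + 0 = -117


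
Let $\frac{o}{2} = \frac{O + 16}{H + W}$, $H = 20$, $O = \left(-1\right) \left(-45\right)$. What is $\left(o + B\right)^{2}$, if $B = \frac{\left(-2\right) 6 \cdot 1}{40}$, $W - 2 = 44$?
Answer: $\frac{261121}{108900} \approx 2.3978$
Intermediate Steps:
$O = 45$
$W = 46$ ($W = 2 + 44 = 46$)
$o = \frac{61}{33}$ ($o = 2 \frac{45 + 16}{20 + 46} = 2 \cdot \frac{61}{66} = \frac{61}{33} \approx 1.8485$)
$B = - \frac{3}{10}$ ($B = \left(-12\right) 1 \cdot \frac{1}{40} = \left(-12\right) \frac{1}{40} = - \frac{3}{10} \approx -0.3$)
$\left(o + B\right)^{2} = \left(\frac{61}{33} - \frac{3}{10}\right)^{2} = \left(\frac{511}{330}\right)^{2} = \frac{261121}{108900}$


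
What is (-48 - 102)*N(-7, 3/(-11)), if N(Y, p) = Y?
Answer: 1050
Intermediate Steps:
(-48 - 102)*N(-7, 3/(-11)) = (-48 - 102)*(-7) = -150*(-7) = 1050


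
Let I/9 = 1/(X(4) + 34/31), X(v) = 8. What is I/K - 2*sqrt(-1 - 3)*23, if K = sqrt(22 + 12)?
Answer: -92*I + 93*sqrt(34)/3196 ≈ 0.16967 - 92.0*I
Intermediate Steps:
K = sqrt(34) ≈ 5.8309
I = 93/94 (I = 9/(8 + 34/31) = 9/(282/31) = 9*(31/282) = 93/94 ≈ 0.98936)
I/K - 2*sqrt(-1 - 3)*23 = 93/(94*(sqrt(34))) - 2*sqrt(-1 - 3)*23 = 93*(sqrt(34)/34)/94 - 4*I*23 = 93*sqrt(34)/3196 - 4*I*23 = 93*sqrt(34)/3196 - 92*I = -92*I + 93*sqrt(34)/3196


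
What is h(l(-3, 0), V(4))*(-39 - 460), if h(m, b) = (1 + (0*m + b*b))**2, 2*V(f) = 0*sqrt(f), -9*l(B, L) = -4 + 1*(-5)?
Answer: -499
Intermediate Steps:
l(B, L) = 1 (l(B, L) = -(-4 + 1*(-5))/9 = -(-4 - 5)/9 = -1/9*(-9) = 1)
V(f) = 0 (V(f) = (0*sqrt(f))/2 = (1/2)*0 = 0)
h(m, b) = (1 + b**2)**2 (h(m, b) = (1 + (0 + b**2))**2 = (1 + b**2)**2)
h(l(-3, 0), V(4))*(-39 - 460) = (1 + 0**2)**2*(-39 - 460) = (1 + 0)**2*(-499) = 1**2*(-499) = 1*(-499) = -499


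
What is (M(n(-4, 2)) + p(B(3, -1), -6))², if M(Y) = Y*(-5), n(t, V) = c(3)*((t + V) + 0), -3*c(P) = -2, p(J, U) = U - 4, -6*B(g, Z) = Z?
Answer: 100/9 ≈ 11.111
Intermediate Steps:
B(g, Z) = -Z/6
p(J, U) = -4 + U
c(P) = ⅔ (c(P) = -⅓*(-2) = ⅔)
n(t, V) = 2*V/3 + 2*t/3 (n(t, V) = 2*((t + V) + 0)/3 = 2*((V + t) + 0)/3 = 2*(V + t)/3 = 2*V/3 + 2*t/3)
M(Y) = -5*Y
(M(n(-4, 2)) + p(B(3, -1), -6))² = (-5*((⅔)*2 + (⅔)*(-4)) + (-4 - 6))² = (-5*(4/3 - 8/3) - 10)² = (-5*(-4/3) - 10)² = (20/3 - 10)² = (-10/3)² = 100/9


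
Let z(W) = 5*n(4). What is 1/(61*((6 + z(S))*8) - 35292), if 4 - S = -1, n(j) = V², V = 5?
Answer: 1/28636 ≈ 3.4921e-5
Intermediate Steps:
n(j) = 25 (n(j) = 5² = 25)
S = 5 (S = 4 - 1*(-1) = 4 + 1 = 5)
z(W) = 125 (z(W) = 5*25 = 125)
1/(61*((6 + z(S))*8) - 35292) = 1/(61*((6 + 125)*8) - 35292) = 1/(61*(131*8) - 35292) = 1/(61*1048 - 35292) = 1/(63928 - 35292) = 1/28636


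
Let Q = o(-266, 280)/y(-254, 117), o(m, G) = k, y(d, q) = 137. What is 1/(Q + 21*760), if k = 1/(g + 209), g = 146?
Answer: 48635/776214601 ≈ 6.2657e-5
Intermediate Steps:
k = 1/355 (k = 1/(146 + 209) = 1/355 ≈ 0.0028169)
o(m, G) = 1/355
Q = 1/48635 (Q = (1/355)/137 = (1/355)*(1/137) = 1/48635 ≈ 2.0561e-5)
1/(Q + 21*760) = 1/(1/48635 + 21*760) = 1/(1/48635 + 15960) = 1/(776214601/48635) = 48635/776214601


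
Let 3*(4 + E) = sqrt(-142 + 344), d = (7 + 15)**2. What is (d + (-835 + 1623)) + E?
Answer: 1268 + sqrt(202)/3 ≈ 1272.7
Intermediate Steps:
d = 484 (d = 22**2 = 484)
E = -4 + sqrt(202)/3 (E = -4 + sqrt(-142 + 344)/3 = -4 + sqrt(202)/3 ≈ 0.73756)
(d + (-835 + 1623)) + E = (484 + (-835 + 1623)) + (-4 + sqrt(202)/3) = (484 + 788) + (-4 + sqrt(202)/3) = 1272 + (-4 + sqrt(202)/3) = 1268 + sqrt(202)/3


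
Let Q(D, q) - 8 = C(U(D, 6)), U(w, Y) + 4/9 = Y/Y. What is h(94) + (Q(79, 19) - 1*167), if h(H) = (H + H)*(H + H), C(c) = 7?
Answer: 35192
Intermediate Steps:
U(w, Y) = 5/9 (U(w, Y) = -4/9 + Y/Y = -4/9 + 1 = 5/9)
Q(D, q) = 15 (Q(D, q) = 8 + 7 = 15)
h(H) = 4*H² (h(H) = (2*H)*(2*H) = 4*H²)
h(94) + (Q(79, 19) - 1*167) = 4*94² + (15 - 1*167) = 4*8836 + (15 - 167) = 35344 - 152 = 35192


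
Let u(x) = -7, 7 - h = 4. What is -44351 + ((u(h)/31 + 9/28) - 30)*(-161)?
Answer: -4902513/124 ≈ -39536.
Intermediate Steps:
h = 3 (h = 7 - 1*4 = 7 - 4 = 3)
-44351 + ((u(h)/31 + 9/28) - 30)*(-161) = -44351 + ((-7/31 + 9/28) - 30)*(-161) = -44351 + (83/868 - 30)*(-161) = -44351 - 25957/868*(-161) = -44351 + 597011/124 = -4902513/124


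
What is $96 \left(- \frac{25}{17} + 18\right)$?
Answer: $\frac{26976}{17} \approx 1586.8$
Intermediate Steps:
$96 \left(- \frac{25}{17} + 18\right) = 96 \cdot \frac{281}{17} = \frac{26976}{17}$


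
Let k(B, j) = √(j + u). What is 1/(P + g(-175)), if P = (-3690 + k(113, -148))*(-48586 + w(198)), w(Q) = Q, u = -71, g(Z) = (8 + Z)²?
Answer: 178579609/31891189516874017 + 48388*I*√219/31891189516874017 ≈ 5.5997e-9 + 2.2454e-11*I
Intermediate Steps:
k(B, j) = √(-71 + j) (k(B, j) = √(j - 71) = √(-71 + j))
P = 178551720 - 48388*I*√219 (P = (-3690 + √(-71 - 148))*(-48586 + 198) = (-3690 + √(-219))*(-48388) = (-3690 + I*√219)*(-48388) = 178551720 - 48388*I*√219 ≈ 1.7855e+8 - 7.1608e+5*I)
1/(P + g(-175)) = 1/((178551720 - 48388*I*√219) + (8 - 175)²) = 1/((178551720 - 48388*I*√219) + (-167)²) = 1/((178551720 - 48388*I*√219) + 27889) = 1/(178579609 - 48388*I*√219)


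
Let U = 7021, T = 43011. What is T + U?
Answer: 50032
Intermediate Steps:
T + U = 43011 + 7021 = 50032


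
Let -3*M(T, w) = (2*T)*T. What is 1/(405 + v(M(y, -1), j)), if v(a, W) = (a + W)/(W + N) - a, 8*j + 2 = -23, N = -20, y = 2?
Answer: 555/226394 ≈ 0.0024515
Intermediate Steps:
j = -25/8 (j = -1/4 + (1/8)*(-23) = -1/4 - 23/8 = -25/8 ≈ -3.1250)
M(T, w) = -2*T**2/3 (M(T, w) = -2*T*T/3 = -2*T**2/3)
v(a, W) = -a + (W + a)/(-20 + W) (v(a, W) = (a + W)/(W - 20) - a = (W + a)/(-20 + W) - a = -a + (W + a)/(-20 + W))
1/(405 + v(M(y, -1), j)) = 1/(405 + (-25/8 + 21*(-2/3*2**2) - 1*(-25/8)*(-2/3*2**2))/(-20 - 25/8)) = 1/(405 + (-25/8 + 21*(-2/3*4) - 1*(-25/8)*(-2/3*4))/(-185/8)) = 1/(405 - 8*(-25/8 + 21*(-8/3) - 1*(-25/8)*(-8/3))/185) = 1/(405 - 8*(-25/8 - 56 - 25/3)/185) = 1/(405 - 8/185*(-1619/24)) = 1/(405 + 1619/555) = 1/(226394/555) = 555/226394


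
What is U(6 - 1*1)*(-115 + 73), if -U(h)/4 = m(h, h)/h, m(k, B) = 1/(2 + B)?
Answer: 24/5 ≈ 4.8000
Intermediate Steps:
U(h) = -4/(h*(2 + h)) (U(h) = -4/((2 + h)*h) = -4/(h*(2 + h)))
U(6 - 1*1)*(-115 + 73) = (-4/((6 - 1*1)*(2 + (6 - 1*1))))*(-115 + 73) = -4/((6 - 1)*(2 + (6 - 1)))*(-42) = -4/(5*(2 + 5))*(-42) = -4*⅕/7*(-42) = -4*⅕*⅐*(-42) = -4/35*(-42) = 24/5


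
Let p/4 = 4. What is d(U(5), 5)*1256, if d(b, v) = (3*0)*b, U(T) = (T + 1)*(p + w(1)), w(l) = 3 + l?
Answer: 0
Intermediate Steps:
p = 16 (p = 4*4 = 16)
U(T) = 20 + 20*T (U(T) = (T + 1)*(16 + (3 + 1)) = (1 + T)*(16 + 4) = (1 + T)*20 = 20 + 20*T)
d(b, v) = 0 (d(b, v) = 0*b = 0)
d(U(5), 5)*1256 = 0*1256 = 0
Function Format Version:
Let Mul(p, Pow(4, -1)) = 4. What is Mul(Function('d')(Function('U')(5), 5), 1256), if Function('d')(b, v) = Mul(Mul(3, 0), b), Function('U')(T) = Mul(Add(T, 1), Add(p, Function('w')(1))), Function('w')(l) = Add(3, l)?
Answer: 0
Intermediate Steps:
p = 16 (p = Mul(4, 4) = 16)
Function('U')(T) = Add(20, Mul(20, T)) (Function('U')(T) = Mul(Add(T, 1), Add(16, Add(3, 1))) = Mul(Add(1, T), Add(16, 4)) = Mul(Add(1, T), 20) = Add(20, Mul(20, T)))
Function('d')(b, v) = 0 (Function('d')(b, v) = Mul(0, b) = 0)
Mul(Function('d')(Function('U')(5), 5), 1256) = Mul(0, 1256) = 0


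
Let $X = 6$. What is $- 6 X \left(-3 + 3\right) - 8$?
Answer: $-8$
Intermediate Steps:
$- 6 X \left(-3 + 3\right) - 8 = - 6 \cdot 6 \left(-3 + 3\right) - 8 = - 6 \cdot 6 \cdot 0 - 8 = \left(-6\right) 0 - 8 = 0 - 8 = -8$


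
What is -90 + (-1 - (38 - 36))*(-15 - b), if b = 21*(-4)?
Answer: -297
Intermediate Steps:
b = -84
-90 + (-1 - (38 - 36))*(-15 - b) = -90 + (-1 - (38 - 36))*(-15 - 1*(-84)) = -90 + (-1 - 1*2)*(-15 + 84) = -90 + (-1 - 2)*69 = -90 - 3*69 = -90 - 207 = -297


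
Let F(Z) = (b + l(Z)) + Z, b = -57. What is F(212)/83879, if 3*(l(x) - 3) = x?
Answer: 686/251637 ≈ 0.0027261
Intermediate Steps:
l(x) = 3 + x/3
F(Z) = -54 + 4*Z/3 (F(Z) = (-57 + (3 + Z/3)) + Z = (-54 + Z/3) + Z = -54 + 4*Z/3)
F(212)/83879 = (-54 + (4/3)*212)/83879 = (-54 + 848/3)*(1/83879) = (686/3)*(1/83879) = 686/251637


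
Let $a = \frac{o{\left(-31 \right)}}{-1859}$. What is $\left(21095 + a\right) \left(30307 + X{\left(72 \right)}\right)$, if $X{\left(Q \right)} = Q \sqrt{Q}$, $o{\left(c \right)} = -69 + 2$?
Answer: $\frac{1188509371304}{1859} + \frac{16941170304 \sqrt{2}}{1859} \approx 6.5222 \cdot 10^{8}$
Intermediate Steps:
$o{\left(c \right)} = -67$
$a = \frac{67}{1859}$ ($a = - \frac{67}{-1859} = \left(-67\right) \left(- \frac{1}{1859}\right) = \frac{67}{1859} \approx 0.036041$)
$X{\left(Q \right)} = Q^{\frac{3}{2}}$
$\left(21095 + a\right) \left(30307 + X{\left(72 \right)}\right) = \left(21095 + \frac{67}{1859}\right) \left(30307 + 72^{\frac{3}{2}}\right) = \frac{39215672 \left(30307 + 432 \sqrt{2}\right)}{1859} = \frac{1188509371304}{1859} + \frac{16941170304 \sqrt{2}}{1859}$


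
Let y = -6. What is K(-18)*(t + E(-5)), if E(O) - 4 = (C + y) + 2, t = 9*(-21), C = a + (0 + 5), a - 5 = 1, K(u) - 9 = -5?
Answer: -712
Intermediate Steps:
K(u) = 4 (K(u) = 9 - 5 = 4)
a = 6 (a = 5 + 1 = 6)
C = 11 (C = 6 + (0 + 5) = 6 + 5 = 11)
t = -189
E(O) = 11 (E(O) = 4 + ((11 - 6) + 2) = 4 + (5 + 2) = 4 + 7 = 11)
K(-18)*(t + E(-5)) = 4*(-189 + 11) = 4*(-178) = -712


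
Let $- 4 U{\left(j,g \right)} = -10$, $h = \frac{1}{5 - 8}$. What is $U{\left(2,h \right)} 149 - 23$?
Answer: $\frac{699}{2} \approx 349.5$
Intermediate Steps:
$h = - \frac{1}{3}$ ($h = \frac{1}{-3} = - \frac{1}{3} \approx -0.33333$)
$U{\left(j,g \right)} = \frac{5}{2}$ ($U{\left(j,g \right)} = \left(- \frac{1}{4}\right) \left(-10\right) = \frac{5}{2}$)
$U{\left(2,h \right)} 149 - 23 = \frac{5}{2} \cdot 149 - 23 = \frac{745}{2} - 23 = \frac{699}{2}$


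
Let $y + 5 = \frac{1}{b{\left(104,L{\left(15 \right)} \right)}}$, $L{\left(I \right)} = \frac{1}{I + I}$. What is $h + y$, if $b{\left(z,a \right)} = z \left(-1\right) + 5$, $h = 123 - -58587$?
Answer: $\frac{5811794}{99} \approx 58705.0$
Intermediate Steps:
$L{\left(I \right)} = \frac{1}{2 I}$
$h = 58710$ ($h = 123 + 58587 = 58710$)
$b{\left(z,a \right)} = 5 - z$ ($b{\left(z,a \right)} = - z + 5 = 5 - z$)
$y = - \frac{496}{99}$ ($y = -5 + \frac{1}{5 - 104} = -5 + \frac{1}{-99} = -5 - \frac{1}{99} = - \frac{496}{99} \approx -5.0101$)
$h + y = 58710 - \frac{496}{99} = \frac{5811794}{99}$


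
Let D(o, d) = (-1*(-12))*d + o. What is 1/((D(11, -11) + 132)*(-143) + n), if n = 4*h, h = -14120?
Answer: -1/58053 ≈ -1.7226e-5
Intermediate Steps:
D(o, d) = o + 12*d (D(o, d) = 12*d + o = o + 12*d)
n = -56480 (n = 4*(-14120) = -56480)
1/((D(11, -11) + 132)*(-143) + n) = 1/(((11 + 12*(-11)) + 132)*(-143) - 56480) = 1/(((11 - 132) + 132)*(-143) - 56480) = 1/((-121 + 132)*(-143) - 56480) = 1/(11*(-143) - 56480) = 1/(-1573 - 56480) = 1/(-58053) = -1/58053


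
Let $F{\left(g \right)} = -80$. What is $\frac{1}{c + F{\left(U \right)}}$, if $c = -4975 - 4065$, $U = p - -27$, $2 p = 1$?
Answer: $- \frac{1}{9120} \approx -0.00010965$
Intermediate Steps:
$p = \frac{1}{2}$ ($p = \frac{1}{2} \cdot 1 = \frac{1}{2} \approx 0.5$)
$U = \frac{55}{2}$ ($U = \frac{1}{2} - -27 = \frac{1}{2} + 27 = \frac{55}{2} \approx 27.5$)
$c = -9040$ ($c = -4975 - 4065 = -9040$)
$\frac{1}{c + F{\left(U \right)}} = \frac{1}{-9040 - 80} = \frac{1}{-9120} = - \frac{1}{9120}$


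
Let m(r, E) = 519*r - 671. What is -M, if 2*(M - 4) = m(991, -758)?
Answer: -256833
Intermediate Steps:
m(r, E) = -671 + 519*r
M = 256833 (M = 4 + (-671 + 519*991)/2 = 4 + (-671 + 514329)/2 = 4 + (½)*513658 = 4 + 256829 = 256833)
-M = -1*256833 = -256833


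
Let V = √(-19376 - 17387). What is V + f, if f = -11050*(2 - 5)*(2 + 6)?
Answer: 265200 + I*√36763 ≈ 2.652e+5 + 191.74*I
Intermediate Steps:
V = I*√36763 (V = √(-36763) = I*√36763 ≈ 191.74*I)
f = 265200 (f = -(-33150)*8 = -11050*(-24) = 265200)
V + f = I*√36763 + 265200 = 265200 + I*√36763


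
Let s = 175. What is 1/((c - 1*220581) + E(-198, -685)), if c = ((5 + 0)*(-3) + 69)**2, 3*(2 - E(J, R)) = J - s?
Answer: -3/652616 ≈ -4.5969e-6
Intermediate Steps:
E(J, R) = 181/3 - J/3 (E(J, R) = 2 - (J - 1*175)/3 = 2 - (J - 175)/3 = 2 - (-175 + J)/3 = 2 + (175/3 - J/3) = 181/3 - J/3)
c = 2916 (c = (5*(-3) + 69)**2 = (-15 + 69)**2 = 54**2 = 2916)
1/((c - 1*220581) + E(-198, -685)) = 1/((2916 - 1*220581) + (181/3 - 1/3*(-198))) = 1/((2916 - 220581) + (181/3 + 66)) = 1/(-217665 + 379/3) = 1/(-652616/3) = -3/652616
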